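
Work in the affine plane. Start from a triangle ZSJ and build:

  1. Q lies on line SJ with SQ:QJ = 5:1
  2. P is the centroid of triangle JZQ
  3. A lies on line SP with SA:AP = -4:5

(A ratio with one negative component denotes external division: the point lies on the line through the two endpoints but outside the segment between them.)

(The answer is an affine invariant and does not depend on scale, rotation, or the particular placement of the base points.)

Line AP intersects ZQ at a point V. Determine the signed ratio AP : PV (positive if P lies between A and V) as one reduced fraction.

Choose coordinates Z = (0, 0), S = (1, 0), J = (0, 1).
1. Q lies on line SJ with SQ:QJ = 5:1 ⇒ Q = (1/6, 5/6)
2. P is the centroid of triangle JZQ ⇒ P = (1/18, 11/18)
3. A lies on line SP with SA:AP = -4:5 ⇒ A = (43/9, -22/9)
line AP meets ZQ at V = (11/96, 55/96)
P = A + t·(V−A) with t = 80/79, so AP:PV = 80/79:-1/79

AP:PV = -80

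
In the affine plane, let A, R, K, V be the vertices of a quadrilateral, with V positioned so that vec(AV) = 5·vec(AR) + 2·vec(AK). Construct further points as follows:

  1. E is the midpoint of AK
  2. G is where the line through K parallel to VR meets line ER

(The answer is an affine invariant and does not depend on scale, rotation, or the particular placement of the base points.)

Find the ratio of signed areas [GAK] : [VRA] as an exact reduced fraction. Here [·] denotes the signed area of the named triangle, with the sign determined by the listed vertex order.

[GAK]:[VRA] = -1/4

Set A = (0, 0), R = (1, 0), K = (0, 1), V = (5, 2); any affine frame gives the same invariant.
1. E is the midpoint of AK ⇒ E = (0, 1/2)
2. G is where the line through K parallel to VR meets line ER ⇒ G = (-1/2, 3/4)
2·[GAK] = 1/2, 2·[VRA] = -2
[GAK]:[VRA] = 1/2:-2 = -1/4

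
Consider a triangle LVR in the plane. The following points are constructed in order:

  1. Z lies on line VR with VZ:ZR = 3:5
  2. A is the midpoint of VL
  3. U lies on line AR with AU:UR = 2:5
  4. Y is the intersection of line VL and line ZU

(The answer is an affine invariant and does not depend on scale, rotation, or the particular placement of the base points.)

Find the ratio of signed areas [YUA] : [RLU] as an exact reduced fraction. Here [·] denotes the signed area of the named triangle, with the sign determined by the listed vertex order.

[YUA]:[RLU] = -4/5

Choose coordinates L = (0, 0), V = (1, 0), R = (0, 1).
1. Z lies on line VR with VZ:ZR = 3:5 ⇒ Z = (5/8, 3/8)
2. A is the midpoint of VL ⇒ A = (1/2, 0)
3. U lies on line AR with AU:UR = 2:5 ⇒ U = (5/14, 2/7)
4. Y is the intersection of line VL and line ZU ⇒ Y = (-1/2, 0)
2·[YUA] = -2/7, 2·[RLU] = 5/14
[YUA]:[RLU] = -2/7:5/14 = -4/5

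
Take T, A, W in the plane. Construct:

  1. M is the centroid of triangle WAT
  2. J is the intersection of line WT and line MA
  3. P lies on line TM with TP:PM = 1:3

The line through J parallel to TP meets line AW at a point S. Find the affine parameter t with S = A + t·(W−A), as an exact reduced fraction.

Assign T = (0, 0), A = (1, 0), W = (0, 1) — the answer is frame-independent, so this choice is without loss of generality.
1. M is the centroid of triangle WAT ⇒ M = (1/3, 1/3)
2. J is the intersection of line WT and line MA ⇒ J = (0, 1/2)
3. P lies on line TM with TP:PM = 1:3 ⇒ P = (1/12, 1/12)
through J parallel to TP: direction (1/12, 1/12); meets AW at S = (1/4, 3/4)
S = A + t·(W−A) with t = 3/4

t = 3/4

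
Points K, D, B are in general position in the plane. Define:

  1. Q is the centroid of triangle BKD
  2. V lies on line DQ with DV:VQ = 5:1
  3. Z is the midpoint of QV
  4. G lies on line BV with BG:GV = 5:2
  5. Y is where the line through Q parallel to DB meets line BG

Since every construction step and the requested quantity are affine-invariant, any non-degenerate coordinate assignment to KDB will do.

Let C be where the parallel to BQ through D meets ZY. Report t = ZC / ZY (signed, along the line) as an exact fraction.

Assign K = (0, 0), D = (1, 0), B = (0, 1) — the answer is frame-independent, so this choice is without loss of generality.
1. Q is the centroid of triangle BKD ⇒ Q = (1/3, 1/3)
2. V lies on line DQ with DV:VQ = 5:1 ⇒ V = (4/9, 5/18)
3. Z is the midpoint of QV ⇒ Z = (7/18, 11/36)
4. G lies on line BV with BG:GV = 5:2 ⇒ G = (20/63, 61/126)
5. Y is where the line through Q parallel to DB meets line BG ⇒ Y = (8/15, 2/15)
through D parallel to BQ: direction (1/3, -2/3); meets ZY at C = (32/21, -22/21)
C = Z + t·(Y−Z) with t = 55/7

t = 55/7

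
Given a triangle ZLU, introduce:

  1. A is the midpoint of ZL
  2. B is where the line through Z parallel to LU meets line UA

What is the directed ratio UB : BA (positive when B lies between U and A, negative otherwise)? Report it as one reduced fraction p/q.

UB:BA = -2

Set Z = (0, 0), L = (1, 0), U = (0, 1); any affine frame gives the same invariant.
1. A is the midpoint of ZL ⇒ A = (1/2, 0)
2. B is where the line through Z parallel to LU meets line UA ⇒ B = (1, -1)
B = U + t·(A−U) with t = 2, so UB:BA = t:(1−t) = 2:-1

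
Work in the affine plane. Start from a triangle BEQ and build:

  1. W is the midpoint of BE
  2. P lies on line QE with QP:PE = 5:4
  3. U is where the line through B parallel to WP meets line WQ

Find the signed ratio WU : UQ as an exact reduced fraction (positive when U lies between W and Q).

WU:UQ = 4

Work in coordinates with B = (0, 0), E = (1, 0), Q = (0, 1).
1. W is the midpoint of BE ⇒ W = (1/2, 0)
2. P lies on line QE with QP:PE = 5:4 ⇒ P = (5/9, 4/9)
3. U is where the line through B parallel to WP meets line WQ ⇒ U = (1/10, 4/5)
U = W + t·(Q−W) with t = 4/5, so WU:UQ = t:(1−t) = 4/5:1/5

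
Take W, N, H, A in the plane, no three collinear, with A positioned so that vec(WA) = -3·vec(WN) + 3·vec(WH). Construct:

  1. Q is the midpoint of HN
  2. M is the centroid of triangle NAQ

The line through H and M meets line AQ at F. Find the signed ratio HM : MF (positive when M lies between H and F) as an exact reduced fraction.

Work in coordinates with W = (0, 0), N = (1, 0), H = (0, 1), A = (-3, 3).
1. Q is the midpoint of HN ⇒ Q = (1/2, 1/2)
2. M is the centroid of triangle NAQ ⇒ M = (-1/2, 7/6)
line HM meets AQ at F = (-3/8, 9/8)
M = H + t·(F−H) with t = 4/3, so HM:MF = 4/3:-1/3

HM:MF = -4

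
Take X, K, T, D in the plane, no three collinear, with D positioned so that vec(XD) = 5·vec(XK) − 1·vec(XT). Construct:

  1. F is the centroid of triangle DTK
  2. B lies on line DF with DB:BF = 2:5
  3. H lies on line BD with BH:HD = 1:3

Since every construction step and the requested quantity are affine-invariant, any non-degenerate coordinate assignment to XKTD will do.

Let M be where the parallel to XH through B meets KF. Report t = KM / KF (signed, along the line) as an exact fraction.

t = -9/11

Assign X = (0, 0), K = (1, 0), T = (0, 1), D = (5, -1) — the answer is frame-independent, so this choice is without loss of generality.
1. F is the centroid of triangle DTK ⇒ F = (2, 0)
2. B lies on line DF with DB:BF = 2:5 ⇒ B = (29/7, -5/7)
3. H lies on line BD with BH:HD = 1:3 ⇒ H = (61/14, -11/14)
through B parallel to XH: direction (61/14, -11/14); meets KF at M = (2/11, 0)
M = K + t·(F−K) with t = -9/11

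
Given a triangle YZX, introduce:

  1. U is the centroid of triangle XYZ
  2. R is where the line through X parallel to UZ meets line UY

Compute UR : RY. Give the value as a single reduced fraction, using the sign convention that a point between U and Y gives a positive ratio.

Set Y = (0, 0), Z = (1, 0), X = (0, 1); any affine frame gives the same invariant.
1. U is the centroid of triangle XYZ ⇒ U = (1/3, 1/3)
2. R is where the line through X parallel to UZ meets line UY ⇒ R = (2/3, 2/3)
R = U + t·(Y−U) with t = -1, so UR:RY = t:(1−t) = -1:2

UR:RY = -1/2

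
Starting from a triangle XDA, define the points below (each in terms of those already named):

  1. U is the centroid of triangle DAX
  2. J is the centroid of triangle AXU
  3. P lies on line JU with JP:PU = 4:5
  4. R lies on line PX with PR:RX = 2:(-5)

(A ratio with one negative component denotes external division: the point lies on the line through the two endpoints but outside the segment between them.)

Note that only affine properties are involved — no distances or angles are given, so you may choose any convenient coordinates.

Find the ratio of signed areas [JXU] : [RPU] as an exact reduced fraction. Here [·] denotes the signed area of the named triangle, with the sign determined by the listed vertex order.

[JXU]:[RPU] = 27/10

Assign X = (0, 0), D = (1, 0), A = (0, 1) — the answer is frame-independent, so this choice is without loss of generality.
1. U is the centroid of triangle DAX ⇒ U = (1/3, 1/3)
2. J is the centroid of triangle AXU ⇒ J = (1/9, 4/9)
3. P lies on line JU with JP:PU = 4:5 ⇒ P = (17/81, 32/81)
4. R lies on line PX with PR:RX = 2:(-5) ⇒ R = (85/243, 160/243)
2·[JXU] = 1/9, 2·[RPU] = 10/243
[JXU]:[RPU] = 1/9:10/243 = 27/10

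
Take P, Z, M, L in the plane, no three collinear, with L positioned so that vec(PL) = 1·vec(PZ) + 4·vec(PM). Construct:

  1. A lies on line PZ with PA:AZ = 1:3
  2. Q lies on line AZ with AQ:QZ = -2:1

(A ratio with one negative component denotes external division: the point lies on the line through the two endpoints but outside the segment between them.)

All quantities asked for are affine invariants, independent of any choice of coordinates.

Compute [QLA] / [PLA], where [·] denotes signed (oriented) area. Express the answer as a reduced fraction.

Choose coordinates P = (0, 0), Z = (1, 0), M = (0, 1), L = (1, 4).
1. A lies on line PZ with PA:AZ = 1:3 ⇒ A = (1/4, 0)
2. Q lies on line AZ with AQ:QZ = -2:1 ⇒ Q = (7/4, 0)
2·[QLA] = 6, 2·[PLA] = -1
[QLA]:[PLA] = 6:-1 = -6

[QLA]:[PLA] = -6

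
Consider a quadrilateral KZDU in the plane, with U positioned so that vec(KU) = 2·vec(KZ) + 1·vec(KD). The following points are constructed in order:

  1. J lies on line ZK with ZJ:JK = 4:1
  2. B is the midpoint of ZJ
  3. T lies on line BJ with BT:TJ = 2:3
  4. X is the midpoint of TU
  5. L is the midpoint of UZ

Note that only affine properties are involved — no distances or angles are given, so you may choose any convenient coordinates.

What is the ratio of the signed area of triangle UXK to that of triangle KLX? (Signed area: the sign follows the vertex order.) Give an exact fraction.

[UXK]:[KLX] = -11/7

Assign K = (0, 0), Z = (1, 0), D = (0, 1), U = (2, 1) — the answer is frame-independent, so this choice is without loss of generality.
1. J lies on line ZK with ZJ:JK = 4:1 ⇒ J = (1/5, 0)
2. B is the midpoint of ZJ ⇒ B = (3/5, 0)
3. T lies on line BJ with BT:TJ = 2:3 ⇒ T = (11/25, 0)
4. X is the midpoint of TU ⇒ X = (61/50, 1/2)
5. L is the midpoint of UZ ⇒ L = (3/2, 1/2)
2·[UXK] = -11/50, 2·[KLX] = 7/50
[UXK]:[KLX] = -11/50:7/50 = -11/7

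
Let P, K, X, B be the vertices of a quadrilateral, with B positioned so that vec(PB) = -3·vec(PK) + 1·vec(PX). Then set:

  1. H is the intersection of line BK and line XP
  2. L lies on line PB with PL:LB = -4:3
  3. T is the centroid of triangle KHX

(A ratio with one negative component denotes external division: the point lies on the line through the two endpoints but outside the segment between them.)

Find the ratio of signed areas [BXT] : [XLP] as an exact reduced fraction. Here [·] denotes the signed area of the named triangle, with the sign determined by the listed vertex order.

Set P = (0, 0), K = (1, 0), X = (0, 1), B = (-3, 1); any affine frame gives the same invariant.
1. H is the intersection of line BK and line XP ⇒ H = (0, 1/4)
2. L lies on line PB with PL:LB = -4:3 ⇒ L = (-12, 4)
3. T is the centroid of triangle KHX ⇒ T = (1/3, 5/12)
2·[BXT] = -7/4, 2·[XLP] = 12
[BXT]:[XLP] = -7/4:12 = -7/48

[BXT]:[XLP] = -7/48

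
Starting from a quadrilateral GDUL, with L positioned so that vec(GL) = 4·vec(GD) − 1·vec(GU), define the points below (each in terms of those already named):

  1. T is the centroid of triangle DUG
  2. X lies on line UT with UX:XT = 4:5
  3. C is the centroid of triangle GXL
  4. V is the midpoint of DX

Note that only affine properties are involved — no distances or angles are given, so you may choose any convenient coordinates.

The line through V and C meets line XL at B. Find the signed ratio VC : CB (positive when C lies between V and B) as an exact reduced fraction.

Assign G = (0, 0), D = (1, 0), U = (0, 1), L = (4, -1) — the answer is frame-independent, so this choice is without loss of generality.
1. T is the centroid of triangle DUG ⇒ T = (1/3, 1/3)
2. X lies on line UT with UX:XT = 4:5 ⇒ X = (4/27, 19/27)
3. C is the centroid of triangle GXL ⇒ C = (112/81, -8/81)
4. V is the midpoint of DX ⇒ V = (31/54, 19/54)
line VC meets XL at B = (-664/783, 896/783)
C = V + t·(B−V) with t = -29/51, so VC:CB = -29/51:80/51

VC:CB = -29/80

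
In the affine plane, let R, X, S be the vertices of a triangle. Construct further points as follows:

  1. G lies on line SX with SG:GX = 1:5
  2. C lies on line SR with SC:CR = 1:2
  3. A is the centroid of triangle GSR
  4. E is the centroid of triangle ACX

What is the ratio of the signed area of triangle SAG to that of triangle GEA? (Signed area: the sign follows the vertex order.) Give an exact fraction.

Set R = (0, 0), X = (1, 0), S = (0, 1); any affine frame gives the same invariant.
1. G lies on line SX with SG:GX = 1:5 ⇒ G = (1/6, 5/6)
2. C lies on line SR with SC:CR = 1:2 ⇒ C = (0, 2/3)
3. A is the centroid of triangle GSR ⇒ A = (1/18, 11/18)
4. E is the centroid of triangle ACX ⇒ E = (19/54, 23/54)
2·[SAG] = 1/18, 2·[GEA] = -7/81
[SAG]:[GEA] = 1/18:-7/81 = -9/14

[SAG]:[GEA] = -9/14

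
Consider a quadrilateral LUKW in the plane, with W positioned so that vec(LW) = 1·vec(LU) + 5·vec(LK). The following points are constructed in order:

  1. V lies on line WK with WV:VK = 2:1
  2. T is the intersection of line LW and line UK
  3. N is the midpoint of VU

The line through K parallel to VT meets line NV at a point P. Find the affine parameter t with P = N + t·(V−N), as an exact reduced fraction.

Work in coordinates with L = (0, 0), U = (1, 0), K = (0, 1), W = (1, 5).
1. V lies on line WK with WV:VK = 2:1 ⇒ V = (1/3, 7/3)
2. T is the intersection of line LW and line UK ⇒ T = (1/6, 5/6)
3. N is the midpoint of VU ⇒ N = (2/3, 7/6)
through K parallel to VT: direction (-1/6, -3/2); meets NV at P = (1/5, 14/5)
P = N + t·(V−N) with t = 7/5

t = 7/5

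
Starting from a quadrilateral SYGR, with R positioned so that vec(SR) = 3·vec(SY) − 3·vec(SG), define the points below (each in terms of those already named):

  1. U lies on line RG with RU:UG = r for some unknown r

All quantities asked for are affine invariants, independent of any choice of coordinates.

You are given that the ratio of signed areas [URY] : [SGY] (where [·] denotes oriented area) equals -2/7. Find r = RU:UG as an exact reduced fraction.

r = 2/5

Set S = (0, 0), Y = (1, 0), G = (0, 1), R = (3, -3); any affine frame gives the same invariant.
1. With RU:UG = r, write λ = r/(r+1) so U = R + λ·(G−R); U is affine-linear in λ
Every point depending on U is an affine combination of U and λ-independent points, so each such coordinate is linear in λ; the λ² term in each signed area is a multiple of (G−R)×(G−R) = 0, so 2·[URY] and 2·[SGY] are each linear in λ. Evaluating at λ=0 and λ=1:
  2·[URY] = λ,   2·[SGY] = -1
So [URY]:[SGY] = (λ) / (-1). Setting this equal to -2/7:
  λ = -2/7·(-1)  ⇒  λ = 2/7
Then r = λ/(1−λ) = (2/7)/(5/7) = 2/5. Check: with r = 2/5, U = (15/7, -13/7) and [URY]:[SGY] = -2/7 as required.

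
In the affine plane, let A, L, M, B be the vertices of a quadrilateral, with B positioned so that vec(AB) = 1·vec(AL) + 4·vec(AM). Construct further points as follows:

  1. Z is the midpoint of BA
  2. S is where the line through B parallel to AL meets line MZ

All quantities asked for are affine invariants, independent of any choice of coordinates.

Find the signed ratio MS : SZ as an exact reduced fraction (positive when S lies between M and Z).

Set A = (0, 0), L = (1, 0), M = (0, 1), B = (1, 4); any affine frame gives the same invariant.
1. Z is the midpoint of BA ⇒ Z = (1/2, 2)
2. S is where the line through B parallel to AL meets line MZ ⇒ S = (3/2, 4)
S = M + t·(Z−M) with t = 3, so MS:SZ = t:(1−t) = 3:-2

MS:SZ = -3/2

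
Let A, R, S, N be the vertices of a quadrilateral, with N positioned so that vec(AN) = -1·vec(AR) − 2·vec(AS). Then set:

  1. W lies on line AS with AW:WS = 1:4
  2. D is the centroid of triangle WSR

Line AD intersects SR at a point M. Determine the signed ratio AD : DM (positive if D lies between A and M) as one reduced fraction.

AD:DM = 11/4

Assign A = (0, 0), R = (1, 0), S = (0, 1), N = (-1, -2) — the answer is frame-independent, so this choice is without loss of generality.
1. W lies on line AS with AW:WS = 1:4 ⇒ W = (0, 1/5)
2. D is the centroid of triangle WSR ⇒ D = (1/3, 2/5)
line AD meets SR at M = (5/11, 6/11)
D = A + t·(M−A) with t = 11/15, so AD:DM = 11/15:4/15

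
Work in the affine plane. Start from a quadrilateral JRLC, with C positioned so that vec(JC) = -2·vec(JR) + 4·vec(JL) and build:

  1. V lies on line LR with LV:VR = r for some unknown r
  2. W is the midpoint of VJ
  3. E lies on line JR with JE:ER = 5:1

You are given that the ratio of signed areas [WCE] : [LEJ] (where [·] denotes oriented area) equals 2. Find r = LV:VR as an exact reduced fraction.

Set J = (0, 0), R = (1, 0), L = (0, 1), C = (-2, 4); any affine frame gives the same invariant.
1. With LV:VR = r, write λ = r/(r+1) so V = L + λ·(R−L); V is affine-linear in λ
2. W is the midpoint of VJ ⇒ W is an affine combination of earlier points and hence also affine-linear in λ
3. E lies on line JR with JE:ER = 5:1 ⇒ E = (5/6, 0)
Every point depending on V is an affine combination of V and λ-independent points, so each such coordinate is linear in λ; the λ² term in each signed area is a multiple of (R−L)×(R−L) = 0, so 2·[WCE] and 2·[LEJ] are each linear in λ. Evaluating at λ=0 and λ=1:
  2·[WCE] = 7/12·λ − 23/12,   2·[LEJ] = -5/6
So [WCE]:[LEJ] = (7/12·λ − 23/12) / (-5/6). Setting this equal to 2:
  7/12·λ − 23/12 = 2·(-5/6)  ⇒  λ = 3/7
Then r = λ/(1−λ) = (3/7)/(4/7) = 3/4. Check: with r = 3/4, V = (3/7, 4/7) and [WCE]:[LEJ] = 2 as required.

r = 3/4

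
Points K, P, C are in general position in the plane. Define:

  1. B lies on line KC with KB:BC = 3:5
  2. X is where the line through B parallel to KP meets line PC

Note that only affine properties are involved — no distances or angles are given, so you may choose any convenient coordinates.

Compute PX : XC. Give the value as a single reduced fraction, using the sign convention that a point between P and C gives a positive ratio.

Assign K = (0, 0), P = (1, 0), C = (0, 1) — the answer is frame-independent, so this choice is without loss of generality.
1. B lies on line KC with KB:BC = 3:5 ⇒ B = (0, 3/8)
2. X is where the line through B parallel to KP meets line PC ⇒ X = (5/8, 3/8)
X = P + t·(C−P) with t = 3/8, so PX:XC = t:(1−t) = 3/8:5/8

PX:XC = 3/5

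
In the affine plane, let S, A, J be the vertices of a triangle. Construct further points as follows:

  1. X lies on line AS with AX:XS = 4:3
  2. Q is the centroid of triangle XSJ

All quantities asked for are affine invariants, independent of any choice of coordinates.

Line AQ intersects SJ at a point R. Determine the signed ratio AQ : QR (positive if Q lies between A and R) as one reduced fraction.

Set S = (0, 0), A = (1, 0), J = (0, 1); any affine frame gives the same invariant.
1. X lies on line AS with AX:XS = 4:3 ⇒ X = (3/7, 0)
2. Q is the centroid of triangle XSJ ⇒ Q = (1/7, 1/3)
line AQ meets SJ at R = (0, 7/18)
Q = A + t·(R−A) with t = 6/7, so AQ:QR = 6/7:1/7

AQ:QR = 6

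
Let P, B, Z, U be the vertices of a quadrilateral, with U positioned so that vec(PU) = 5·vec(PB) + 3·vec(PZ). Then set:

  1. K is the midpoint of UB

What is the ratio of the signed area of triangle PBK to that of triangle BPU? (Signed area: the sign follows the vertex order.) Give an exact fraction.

[PBK]:[BPU] = -1/2

Work in coordinates with P = (0, 0), B = (1, 0), Z = (0, 1), U = (5, 3).
1. K is the midpoint of UB ⇒ K = (3, 3/2)
2·[PBK] = 3/2, 2·[BPU] = -3
[PBK]:[BPU] = 3/2:-3 = -1/2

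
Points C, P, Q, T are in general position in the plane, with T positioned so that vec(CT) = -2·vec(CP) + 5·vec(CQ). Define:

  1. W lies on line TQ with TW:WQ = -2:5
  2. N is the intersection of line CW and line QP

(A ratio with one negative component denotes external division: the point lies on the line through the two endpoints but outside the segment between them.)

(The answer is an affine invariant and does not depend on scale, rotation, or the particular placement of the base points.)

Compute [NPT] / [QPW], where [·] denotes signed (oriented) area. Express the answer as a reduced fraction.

Choose coordinates C = (0, 0), P = (1, 0), Q = (0, 1), T = (-2, 5).
1. W lies on line TQ with TW:WQ = -2:5 ⇒ W = (-10/3, 23/3)
2. N is the intersection of line CW and line QP ⇒ N = (-10/13, 23/13)
2·[NPT] = 46/13, 2·[QPW] = 10/3
[NPT]:[QPW] = 46/13:10/3 = 69/65

[NPT]:[QPW] = 69/65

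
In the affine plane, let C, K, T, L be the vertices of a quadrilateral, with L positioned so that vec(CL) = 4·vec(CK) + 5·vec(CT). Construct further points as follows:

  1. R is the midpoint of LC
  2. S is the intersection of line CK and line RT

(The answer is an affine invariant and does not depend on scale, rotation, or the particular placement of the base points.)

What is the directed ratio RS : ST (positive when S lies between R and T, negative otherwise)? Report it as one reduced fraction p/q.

RS:ST = -5/2

Set C = (0, 0), K = (1, 0), T = (0, 1), L = (4, 5); any affine frame gives the same invariant.
1. R is the midpoint of LC ⇒ R = (2, 5/2)
2. S is the intersection of line CK and line RT ⇒ S = (-4/3, 0)
S = R + t·(T−R) with t = 5/3, so RS:ST = t:(1−t) = 5/3:-2/3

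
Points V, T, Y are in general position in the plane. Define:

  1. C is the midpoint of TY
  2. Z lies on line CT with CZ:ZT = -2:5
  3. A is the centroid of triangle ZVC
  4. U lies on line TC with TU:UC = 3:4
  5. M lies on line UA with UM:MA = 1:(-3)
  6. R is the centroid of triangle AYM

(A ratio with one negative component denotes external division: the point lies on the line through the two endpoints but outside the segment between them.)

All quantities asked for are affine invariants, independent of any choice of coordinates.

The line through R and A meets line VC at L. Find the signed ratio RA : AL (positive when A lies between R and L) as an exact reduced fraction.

Work in coordinates with V = (0, 0), T = (1, 0), Y = (0, 1).
1. C is the midpoint of TY ⇒ C = (1/2, 1/2)
2. Z lies on line CT with CZ:ZT = -2:5 ⇒ Z = (1/6, 5/6)
3. A is the centroid of triangle ZVC ⇒ A = (2/9, 4/9)
4. U lies on line TC with TU:UC = 3:4 ⇒ U = (11/14, 3/14)
5. M lies on line UA with UM:MA = 1:(-3) ⇒ M = (269/252, 25/252)
6. R is the centroid of triangle AYM ⇒ R = (325/756, 389/756)
line RA meets VC at L = (29/52, 29/52)
A = R + t·(L−R) with t = -13/8, so RA:AL = -13/8:21/8

RA:AL = -13/21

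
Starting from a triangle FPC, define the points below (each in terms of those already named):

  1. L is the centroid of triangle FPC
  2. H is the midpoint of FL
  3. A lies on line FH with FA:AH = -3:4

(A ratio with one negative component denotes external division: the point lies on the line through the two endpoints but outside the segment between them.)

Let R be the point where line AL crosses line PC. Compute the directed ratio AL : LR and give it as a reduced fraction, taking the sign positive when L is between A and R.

Choose coordinates F = (0, 0), P = (1, 0), C = (0, 1).
1. L is the centroid of triangle FPC ⇒ L = (1/3, 1/3)
2. H is the midpoint of FL ⇒ H = (1/6, 1/6)
3. A lies on line FH with FA:AH = -3:4 ⇒ A = (-1/2, -1/2)
line AL meets PC at R = (1/2, 1/2)
L = A + t·(R−A) with t = 5/6, so AL:LR = 5/6:1/6

AL:LR = 5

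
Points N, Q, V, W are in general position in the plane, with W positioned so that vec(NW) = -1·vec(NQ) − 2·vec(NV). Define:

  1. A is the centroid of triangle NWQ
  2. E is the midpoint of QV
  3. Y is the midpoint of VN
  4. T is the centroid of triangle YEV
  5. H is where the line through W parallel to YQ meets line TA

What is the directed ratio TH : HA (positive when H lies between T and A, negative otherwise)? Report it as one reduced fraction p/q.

TH:HA = -39/22

Assign N = (0, 0), Q = (1, 0), V = (0, 1), W = (-1, -2) — the answer is frame-independent, so this choice is without loss of generality.
1. A is the centroid of triangle NWQ ⇒ A = (0, -2/3)
2. E is the midpoint of QV ⇒ E = (1/2, 1/2)
3. Y is the midpoint of VN ⇒ Y = (0, 1/2)
4. T is the centroid of triangle YEV ⇒ T = (1/6, 2/3)
5. H is where the line through W parallel to YQ meets line TA ⇒ H = (-11/51, -122/51)
H = T + t·(A−T) with t = 39/17, so TH:HA = t:(1−t) = 39/17:-22/17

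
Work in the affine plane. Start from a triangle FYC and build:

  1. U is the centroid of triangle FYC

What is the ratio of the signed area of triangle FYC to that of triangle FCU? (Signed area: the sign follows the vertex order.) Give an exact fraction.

Set F = (0, 0), Y = (1, 0), C = (0, 1); any affine frame gives the same invariant.
1. U is the centroid of triangle FYC ⇒ U = (1/3, 1/3)
2·[FYC] = 1, 2·[FCU] = -1/3
[FYC]:[FCU] = 1:-1/3 = -3

[FYC]:[FCU] = -3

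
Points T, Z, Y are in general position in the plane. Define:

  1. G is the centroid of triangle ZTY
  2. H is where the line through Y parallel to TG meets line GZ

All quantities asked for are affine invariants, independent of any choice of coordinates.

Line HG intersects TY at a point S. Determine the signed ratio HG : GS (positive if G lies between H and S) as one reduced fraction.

HG:GS = -2

Choose coordinates T = (0, 0), Z = (1, 0), Y = (0, 1).
1. G is the centroid of triangle ZTY ⇒ G = (1/3, 1/3)
2. H is where the line through Y parallel to TG meets line GZ ⇒ H = (-1/3, 2/3)
line HG meets TY at S = (0, 1/2)
G = H + t·(S−H) with t = 2, so HG:GS = 2:-1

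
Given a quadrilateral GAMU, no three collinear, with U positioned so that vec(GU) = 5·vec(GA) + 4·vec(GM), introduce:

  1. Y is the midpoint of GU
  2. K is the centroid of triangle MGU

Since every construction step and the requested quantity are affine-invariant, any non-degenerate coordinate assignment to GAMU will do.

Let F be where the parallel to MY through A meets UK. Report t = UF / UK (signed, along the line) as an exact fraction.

t = 12/5

Set G = (0, 0), A = (1, 0), M = (0, 1), U = (5, 4); any affine frame gives the same invariant.
1. Y is the midpoint of GU ⇒ Y = (5/2, 2)
2. K is the centroid of triangle MGU ⇒ K = (5/3, 5/3)
through A parallel to MY: direction (5/2, 1); meets UK at F = (-3, -8/5)
F = U + t·(K−U) with t = 12/5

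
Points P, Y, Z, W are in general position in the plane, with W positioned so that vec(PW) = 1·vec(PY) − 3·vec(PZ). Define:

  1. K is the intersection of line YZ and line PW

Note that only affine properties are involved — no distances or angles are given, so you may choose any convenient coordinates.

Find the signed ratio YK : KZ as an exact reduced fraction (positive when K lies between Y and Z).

Choose coordinates P = (0, 0), Y = (1, 0), Z = (0, 1), W = (1, -3).
1. K is the intersection of line YZ and line PW ⇒ K = (-1/2, 3/2)
K = Y + t·(Z−Y) with t = 3/2, so YK:KZ = t:(1−t) = 3/2:-1/2

YK:KZ = -3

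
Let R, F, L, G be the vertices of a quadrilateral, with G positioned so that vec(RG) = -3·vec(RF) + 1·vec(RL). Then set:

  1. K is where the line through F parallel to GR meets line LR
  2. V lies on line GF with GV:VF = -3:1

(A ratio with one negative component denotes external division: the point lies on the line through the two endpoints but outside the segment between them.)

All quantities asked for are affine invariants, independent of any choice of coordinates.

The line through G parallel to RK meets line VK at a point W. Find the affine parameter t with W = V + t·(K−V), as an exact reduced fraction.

t = 2

Assign R = (0, 0), F = (1, 0), L = (0, 1), G = (-3, 1) — the answer is frame-independent, so this choice is without loss of generality.
1. K is where the line through F parallel to GR meets line LR ⇒ K = (0, 1/3)
2. V lies on line GF with GV:VF = -3:1 ⇒ V = (3, -1/2)
through G parallel to RK: direction (0, 1/3); meets VK at W = (-3, 7/6)
W = V + t·(K−V) with t = 2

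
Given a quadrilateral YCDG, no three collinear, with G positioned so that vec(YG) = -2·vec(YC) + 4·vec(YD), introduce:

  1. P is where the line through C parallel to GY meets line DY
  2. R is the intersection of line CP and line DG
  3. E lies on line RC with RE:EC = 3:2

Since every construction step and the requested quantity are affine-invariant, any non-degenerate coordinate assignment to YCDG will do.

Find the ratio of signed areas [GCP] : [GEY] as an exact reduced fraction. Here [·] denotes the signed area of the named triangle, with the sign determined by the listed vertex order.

Assign Y = (0, 0), C = (1, 0), D = (0, 1), G = (-2, 4) — the answer is frame-independent, so this choice is without loss of generality.
1. P is where the line through C parallel to GY meets line DY ⇒ P = (0, 2)
2. R is the intersection of line CP and line DG ⇒ R = (2, -2)
3. E lies on line RC with RE:EC = 3:2 ⇒ E = (7/5, -4/5)
2·[GCP] = 2, 2·[GEY] = -4
[GCP]:[GEY] = 2:-4 = -1/2

[GCP]:[GEY] = -1/2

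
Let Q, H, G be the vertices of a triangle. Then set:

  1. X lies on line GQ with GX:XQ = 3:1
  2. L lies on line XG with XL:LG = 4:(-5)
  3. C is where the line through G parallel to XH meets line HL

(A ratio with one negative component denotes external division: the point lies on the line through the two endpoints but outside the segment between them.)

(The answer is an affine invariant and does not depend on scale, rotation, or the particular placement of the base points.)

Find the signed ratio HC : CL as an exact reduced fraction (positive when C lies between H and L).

Choose coordinates Q = (0, 0), H = (1, 0), G = (0, 1).
1. X lies on line GQ with GX:XQ = 3:1 ⇒ X = (0, 1/4)
2. L lies on line XG with XL:LG = 4:(-5) ⇒ L = (0, -11/4)
3. C is where the line through G parallel to XH meets line HL ⇒ C = (5/4, 11/16)
C = H + t·(L−H) with t = -1/4, so HC:CL = t:(1−t) = -1/4:5/4

HC:CL = -1/5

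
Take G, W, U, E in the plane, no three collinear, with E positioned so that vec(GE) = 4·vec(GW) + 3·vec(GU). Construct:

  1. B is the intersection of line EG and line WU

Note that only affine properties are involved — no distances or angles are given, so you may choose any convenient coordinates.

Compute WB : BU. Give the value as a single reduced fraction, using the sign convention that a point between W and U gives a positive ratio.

WB:BU = 3/4

Choose coordinates G = (0, 0), W = (1, 0), U = (0, 1), E = (4, 3).
1. B is the intersection of line EG and line WU ⇒ B = (4/7, 3/7)
B = W + t·(U−W) with t = 3/7, so WB:BU = t:(1−t) = 3/7:4/7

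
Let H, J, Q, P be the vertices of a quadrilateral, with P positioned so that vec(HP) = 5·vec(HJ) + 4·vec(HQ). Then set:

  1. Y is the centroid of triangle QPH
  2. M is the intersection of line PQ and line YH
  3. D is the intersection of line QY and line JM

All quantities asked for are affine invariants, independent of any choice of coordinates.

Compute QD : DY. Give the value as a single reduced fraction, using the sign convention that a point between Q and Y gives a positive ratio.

QD:DY = -24/5

Assign H = (0, 0), J = (1, 0), Q = (0, 1), P = (5, 4) — the answer is frame-independent, so this choice is without loss of generality.
1. Y is the centroid of triangle QPH ⇒ Y = (5/3, 5/3)
2. M is the intersection of line PQ and line YH ⇒ M = (5/2, 5/2)
3. D is the intersection of line QY and line JM ⇒ D = (40/19, 35/19)
D = Q + t·(Y−Q) with t = 24/19, so QD:DY = t:(1−t) = 24/19:-5/19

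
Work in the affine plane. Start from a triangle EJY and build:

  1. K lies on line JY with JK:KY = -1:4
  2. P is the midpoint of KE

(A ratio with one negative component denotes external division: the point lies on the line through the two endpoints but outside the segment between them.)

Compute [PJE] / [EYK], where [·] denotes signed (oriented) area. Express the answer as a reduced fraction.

[PJE]:[EYK] = -1/8

Choose coordinates E = (0, 0), J = (1, 0), Y = (0, 1).
1. K lies on line JY with JK:KY = -1:4 ⇒ K = (4/3, -1/3)
2. P is the midpoint of KE ⇒ P = (2/3, -1/6)
2·[PJE] = 1/6, 2·[EYK] = -4/3
[PJE]:[EYK] = 1/6:-4/3 = -1/8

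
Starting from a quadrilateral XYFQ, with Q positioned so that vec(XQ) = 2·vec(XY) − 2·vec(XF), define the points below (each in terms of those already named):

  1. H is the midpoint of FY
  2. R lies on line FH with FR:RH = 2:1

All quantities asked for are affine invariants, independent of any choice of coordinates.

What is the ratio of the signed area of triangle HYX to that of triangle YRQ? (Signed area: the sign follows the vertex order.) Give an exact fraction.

[HYX]:[YRQ] = -3/4

Set X = (0, 0), Y = (1, 0), F = (0, 1), Q = (2, -2); any affine frame gives the same invariant.
1. H is the midpoint of FY ⇒ H = (1/2, 1/2)
2. R lies on line FH with FR:RH = 2:1 ⇒ R = (1/3, 2/3)
2·[HYX] = -1/2, 2·[YRQ] = 2/3
[HYX]:[YRQ] = -1/2:2/3 = -3/4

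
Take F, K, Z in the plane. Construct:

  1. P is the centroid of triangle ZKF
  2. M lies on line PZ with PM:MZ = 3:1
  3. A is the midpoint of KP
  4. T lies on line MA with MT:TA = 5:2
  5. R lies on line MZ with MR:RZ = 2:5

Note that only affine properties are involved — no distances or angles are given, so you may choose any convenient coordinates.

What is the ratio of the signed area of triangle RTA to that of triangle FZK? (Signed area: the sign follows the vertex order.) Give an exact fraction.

Work in coordinates with F = (0, 0), K = (1, 0), Z = (0, 1).
1. P is the centroid of triangle ZKF ⇒ P = (1/3, 1/3)
2. M lies on line PZ with PM:MZ = 3:1 ⇒ M = (1/12, 5/6)
3. A is the midpoint of KP ⇒ A = (2/3, 1/6)
4. T lies on line MA with MT:TA = 5:2 ⇒ T = (1/2, 5/14)
5. R lies on line MZ with MR:RZ = 2:5 ⇒ R = (5/84, 37/42)
2·[RTA] = 1/294, 2·[FZK] = -1
[RTA]:[FZK] = 1/294:-1 = -1/294

[RTA]:[FZK] = -1/294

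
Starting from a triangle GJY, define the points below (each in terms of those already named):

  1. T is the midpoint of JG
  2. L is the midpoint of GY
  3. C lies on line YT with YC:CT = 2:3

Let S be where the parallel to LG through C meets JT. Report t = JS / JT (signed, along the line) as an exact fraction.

t = 8/5

Assign G = (0, 0), J = (1, 0), Y = (0, 1) — the answer is frame-independent, so this choice is without loss of generality.
1. T is the midpoint of JG ⇒ T = (1/2, 0)
2. L is the midpoint of GY ⇒ L = (0, 1/2)
3. C lies on line YT with YC:CT = 2:3 ⇒ C = (1/5, 3/5)
through C parallel to LG: direction (0, -1/2); meets JT at S = (1/5, 0)
S = J + t·(T−J) with t = 8/5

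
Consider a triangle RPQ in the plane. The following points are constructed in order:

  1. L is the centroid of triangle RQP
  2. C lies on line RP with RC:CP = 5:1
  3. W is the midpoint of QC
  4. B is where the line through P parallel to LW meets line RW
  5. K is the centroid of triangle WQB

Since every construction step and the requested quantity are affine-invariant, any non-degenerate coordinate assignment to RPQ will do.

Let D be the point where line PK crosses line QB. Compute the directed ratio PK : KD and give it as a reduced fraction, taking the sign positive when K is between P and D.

PK:KD = 137/25

Choose coordinates R = (0, 0), P = (1, 0), Q = (0, 1).
1. L is the centroid of triangle RQP ⇒ L = (1/3, 1/3)
2. C lies on line RP with RC:CP = 5:1 ⇒ C = (5/6, 0)
3. W is the midpoint of QC ⇒ W = (5/12, 1/2)
4. B is where the line through P parallel to LW meets line RW ⇒ B = (5/2, 3)
5. K is the centroid of triangle WQB ⇒ K = (35/36, 3/2)
line PK meets QB at D = (265/274, 243/137)
K = P + t·(D−P) with t = 137/162, so PK:KD = 137/162:25/162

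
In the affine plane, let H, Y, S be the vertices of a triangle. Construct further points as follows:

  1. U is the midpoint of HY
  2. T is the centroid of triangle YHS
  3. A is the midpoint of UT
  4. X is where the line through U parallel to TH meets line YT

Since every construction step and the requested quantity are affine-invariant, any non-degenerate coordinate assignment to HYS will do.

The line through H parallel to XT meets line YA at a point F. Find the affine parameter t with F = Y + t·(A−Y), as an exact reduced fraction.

Assign H = (0, 0), Y = (1, 0), S = (0, 1) — the answer is frame-independent, so this choice is without loss of generality.
1. U is the midpoint of HY ⇒ U = (1/2, 0)
2. T is the centroid of triangle YHS ⇒ T = (1/3, 1/3)
3. A is the midpoint of UT ⇒ A = (5/12, 1/6)
4. X is where the line through U parallel to TH meets line YT ⇒ X = (2/3, 1/6)
through H parallel to XT: direction (-1/3, 1/6); meets YA at F = (-4/3, 2/3)
F = Y + t·(A−Y) with t = 4

t = 4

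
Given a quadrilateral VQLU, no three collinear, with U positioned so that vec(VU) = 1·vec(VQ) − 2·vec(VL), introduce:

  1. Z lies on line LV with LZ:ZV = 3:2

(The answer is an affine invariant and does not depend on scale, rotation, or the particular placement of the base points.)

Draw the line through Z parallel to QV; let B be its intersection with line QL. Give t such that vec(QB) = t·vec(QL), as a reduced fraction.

Work in coordinates with V = (0, 0), Q = (1, 0), L = (0, 1), U = (1, -2).
1. Z lies on line LV with LZ:ZV = 3:2 ⇒ Z = (0, 2/5)
through Z parallel to QV: direction (-1, 0); meets QL at B = (3/5, 2/5)
B = Q + t·(L−Q) with t = 2/5

t = 2/5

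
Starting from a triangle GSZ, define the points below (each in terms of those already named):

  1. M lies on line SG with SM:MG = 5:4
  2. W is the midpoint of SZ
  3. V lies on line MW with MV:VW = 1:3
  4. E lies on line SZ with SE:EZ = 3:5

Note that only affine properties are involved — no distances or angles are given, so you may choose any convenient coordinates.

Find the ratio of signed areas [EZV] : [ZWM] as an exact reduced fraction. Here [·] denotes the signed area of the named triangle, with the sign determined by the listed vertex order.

Work in coordinates with G = (0, 0), S = (1, 0), Z = (0, 1).
1. M lies on line SG with SM:MG = 5:4 ⇒ M = (4/9, 0)
2. W is the midpoint of SZ ⇒ W = (1/2, 1/2)
3. V lies on line MW with MV:VW = 1:3 ⇒ V = (11/24, 1/8)
4. E lies on line SZ with SE:EZ = 3:5 ⇒ E = (5/8, 3/8)
2·[EZV] = 25/96, 2·[ZWM] = -5/18
[EZV]:[ZWM] = 25/96:-5/18 = -15/16

[EZV]:[ZWM] = -15/16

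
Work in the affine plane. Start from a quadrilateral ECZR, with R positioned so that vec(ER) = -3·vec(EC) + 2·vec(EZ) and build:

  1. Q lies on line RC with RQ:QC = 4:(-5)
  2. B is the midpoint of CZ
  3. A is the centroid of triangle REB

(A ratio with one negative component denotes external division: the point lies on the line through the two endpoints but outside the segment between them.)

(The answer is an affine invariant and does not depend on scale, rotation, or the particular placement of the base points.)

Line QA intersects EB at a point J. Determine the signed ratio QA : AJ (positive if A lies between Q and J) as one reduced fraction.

QA:AJ = 82/5

Set E = (0, 0), C = (1, 0), Z = (0, 1), R = (-3, 2); any affine frame gives the same invariant.
1. Q lies on line RC with RQ:QC = 4:(-5) ⇒ Q = (-19, 10)
2. B is the midpoint of CZ ⇒ B = (1/2, 1/2)
3. A is the centroid of triangle REB ⇒ A = (-5/6, 5/6)
line QA meets EB at J = (45/164, 45/164)
A = Q + t·(J−Q) with t = 82/87, so QA:AJ = 82/87:5/87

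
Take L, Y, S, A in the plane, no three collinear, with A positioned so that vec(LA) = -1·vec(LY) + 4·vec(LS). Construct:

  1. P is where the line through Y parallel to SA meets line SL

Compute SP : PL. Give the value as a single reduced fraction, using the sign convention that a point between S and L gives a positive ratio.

Choose coordinates L = (0, 0), Y = (1, 0), S = (0, 1), A = (-1, 4).
1. P is where the line through Y parallel to SA meets line SL ⇒ P = (0, 3)
P = S + t·(L−S) with t = -2, so SP:PL = t:(1−t) = -2:3

SP:PL = -2/3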